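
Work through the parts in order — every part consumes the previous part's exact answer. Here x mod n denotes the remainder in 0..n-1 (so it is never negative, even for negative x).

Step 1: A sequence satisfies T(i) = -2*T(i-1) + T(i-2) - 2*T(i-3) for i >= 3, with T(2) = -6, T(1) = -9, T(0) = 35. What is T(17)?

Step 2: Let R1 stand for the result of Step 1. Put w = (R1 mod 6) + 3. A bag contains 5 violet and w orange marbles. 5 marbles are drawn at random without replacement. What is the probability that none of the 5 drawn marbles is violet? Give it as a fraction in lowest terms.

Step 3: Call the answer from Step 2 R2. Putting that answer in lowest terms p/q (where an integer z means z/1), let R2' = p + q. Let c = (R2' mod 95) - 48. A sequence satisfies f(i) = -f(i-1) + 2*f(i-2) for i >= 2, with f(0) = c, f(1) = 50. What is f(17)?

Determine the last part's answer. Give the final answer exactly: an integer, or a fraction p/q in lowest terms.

3713700

Step 1: T(3) = -2*(-6) + 1*(-9) - 2*(35) = -67; iterating: T(3)=-67, T(4)=146, T(5)=-347, T(6)=974, T(7)=-2587, T(8)=6842, T(9)=-18219, T(10)=48454, T(11)=-128811, T(12)=342514, T(13)=-910747, T(14)=2421630, T(15)=-6439035, T(16)=17121194, T(17)=-45524683; answer -45524683
Step 2: R1 = -45524683; w = 8; total draws C(13,5) = 1287; favorable C(8,5) = 56; P = 56/1287; answer 56/1287
Step 3: R2 = 56/1287; threaded value p + q = 1343; c = -35; f(2) = -1*(50) + 2*(-35) = -120; iterating: f(2)=-120, f(3)=220, f(4)=-460, f(5)=900, f(6)=-1820, f(7)=3620, f(8)=-7260, f(9)=14500, f(10)=-29020, f(11)=58020, f(12)=-116060, f(13)=232100, f(14)=-464220, f(15)=928420, f(16)=-1856860, f(17)=3713700; answer 3713700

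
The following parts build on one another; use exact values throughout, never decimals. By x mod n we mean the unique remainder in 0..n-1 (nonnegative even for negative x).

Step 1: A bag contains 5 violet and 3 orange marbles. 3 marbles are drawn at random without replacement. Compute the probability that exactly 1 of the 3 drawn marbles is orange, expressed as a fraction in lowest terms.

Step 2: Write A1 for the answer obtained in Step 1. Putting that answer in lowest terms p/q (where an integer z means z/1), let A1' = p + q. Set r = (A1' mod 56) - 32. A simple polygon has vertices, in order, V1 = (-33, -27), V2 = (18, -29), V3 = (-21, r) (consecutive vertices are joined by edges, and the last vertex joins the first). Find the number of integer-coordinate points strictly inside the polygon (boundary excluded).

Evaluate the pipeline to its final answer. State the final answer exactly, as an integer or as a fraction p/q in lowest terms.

980

Step 1: total draws C(8,3) = 56; favorable C(3,1)*C(5,2) = 30; P = 15/28; answer 15/28
Step 2: A1 = 15/28; threaded value p + q = 43; r = 11; cross terms: (-33*-29 - 18*-27)=1443, (18*11 - -21*-29)=-411, (-21*-27 - -33*11)=930; twice the area = |1962| = 1962; area = 981; boundary points = 1 + 1 + 2 = 4; strictly interior points = area - boundary/2 + 1 = 980; answer 980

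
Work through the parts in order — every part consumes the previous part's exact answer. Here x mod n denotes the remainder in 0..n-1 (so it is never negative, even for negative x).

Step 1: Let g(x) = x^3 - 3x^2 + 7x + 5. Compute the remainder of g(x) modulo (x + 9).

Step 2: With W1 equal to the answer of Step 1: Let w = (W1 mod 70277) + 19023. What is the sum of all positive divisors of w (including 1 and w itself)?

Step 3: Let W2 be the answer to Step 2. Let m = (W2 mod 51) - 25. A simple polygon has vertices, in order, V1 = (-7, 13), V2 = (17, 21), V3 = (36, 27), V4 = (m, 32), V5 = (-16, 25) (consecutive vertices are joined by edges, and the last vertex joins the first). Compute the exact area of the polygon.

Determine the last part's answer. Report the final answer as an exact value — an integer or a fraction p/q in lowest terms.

Step 1: remainder = value at the root: 1*(-9)^3 - 3*(-9)^2 + 7*(-9)^1 + 5 = (-729) + (-243) + (-63) + (5) = -1030; answer -1030
Step 2: W1 = -1030; w = 88270; 88270 = 2 * 5 * 7 * 13 * 97; sigma = (1 + 2) * (1 + 5) * (1 + 7) * (1 + 13) * (1 + 97) = 3 * 6 * 8 * 14 * 98 = 197568; answer 197568
Step 3: W2 = 197568; m = 20; cross terms: (-7*21 - 17*13)=-368, (17*27 - 36*21)=-297, (36*32 - 20*27)=612, (20*25 - -16*32)=1012, (-16*13 - -7*25)=-33; twice the area = |926| = 926; area = 463; answer 463

463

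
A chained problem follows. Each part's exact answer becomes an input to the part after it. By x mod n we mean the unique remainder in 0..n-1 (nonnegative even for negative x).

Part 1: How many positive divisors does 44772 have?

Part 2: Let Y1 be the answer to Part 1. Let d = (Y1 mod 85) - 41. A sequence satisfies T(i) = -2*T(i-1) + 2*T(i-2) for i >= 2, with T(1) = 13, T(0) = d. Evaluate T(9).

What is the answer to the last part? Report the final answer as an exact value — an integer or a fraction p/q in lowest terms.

19280

Part 1: 44772 = 2^2 * 3 * 7 * 13 * 41; number of divisors = (2+1) * (1+1) * (1+1) * (1+1) * (1+1) = 48; answer 48
Part 2: Y1 = 48; d = 7; T(2) = -2*(13) + 2*(7) = -12; iterating: T(2)=-12, T(3)=50, T(4)=-124, T(5)=348, T(6)=-944, T(7)=2584, T(8)=-7056, T(9)=19280; answer 19280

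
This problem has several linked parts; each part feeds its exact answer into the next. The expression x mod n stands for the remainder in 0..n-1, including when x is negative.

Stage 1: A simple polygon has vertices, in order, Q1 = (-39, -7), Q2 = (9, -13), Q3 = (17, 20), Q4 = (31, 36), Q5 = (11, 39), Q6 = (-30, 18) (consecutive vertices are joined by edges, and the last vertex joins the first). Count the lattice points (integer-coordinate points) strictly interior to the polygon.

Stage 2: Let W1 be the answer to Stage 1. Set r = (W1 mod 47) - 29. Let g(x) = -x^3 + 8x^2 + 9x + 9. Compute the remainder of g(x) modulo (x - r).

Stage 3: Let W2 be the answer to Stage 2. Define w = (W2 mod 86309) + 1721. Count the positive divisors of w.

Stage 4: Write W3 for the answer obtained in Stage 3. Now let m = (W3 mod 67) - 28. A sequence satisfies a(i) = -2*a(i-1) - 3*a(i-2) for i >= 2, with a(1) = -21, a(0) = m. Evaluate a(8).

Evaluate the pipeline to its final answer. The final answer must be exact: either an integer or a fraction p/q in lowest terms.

1956

Stage 1: cross terms: (-39*-13 - 9*-7)=570, (9*20 - 17*-13)=401, (17*36 - 31*20)=-8, (31*39 - 11*36)=813, (11*18 - -30*39)=1368, (-30*-7 - -39*18)=912; twice the area = |4056| = 4056; area = 2028; boundary points = 6 + 1 + 2 + 1 + 1 + 1 = 12; strictly interior points = area - boundary/2 + 1 = 2023; answer 2023
Stage 2: W1 = 2023; r = -27; remainder = value at the root: -1*(-27)^3 + 8*(-27)^2 + 9*(-27)^1 + 9 = (19683) + (5832) + (-243) + (9) = 25281; answer 25281
Stage 3: W2 = 25281; w = 27002; 27002 = 2 * 23 * 587; number of divisors = (1+1) * (1+1) * (1+1) = 8; answer 8
Stage 4: W3 = 8; m = -20; a(2) = -2*(-21) - 3*(-20) = 102; iterating: a(2)=102, a(3)=-141, a(4)=-24, a(5)=471, a(6)=-870, a(7)=327, a(8)=1956; answer 1956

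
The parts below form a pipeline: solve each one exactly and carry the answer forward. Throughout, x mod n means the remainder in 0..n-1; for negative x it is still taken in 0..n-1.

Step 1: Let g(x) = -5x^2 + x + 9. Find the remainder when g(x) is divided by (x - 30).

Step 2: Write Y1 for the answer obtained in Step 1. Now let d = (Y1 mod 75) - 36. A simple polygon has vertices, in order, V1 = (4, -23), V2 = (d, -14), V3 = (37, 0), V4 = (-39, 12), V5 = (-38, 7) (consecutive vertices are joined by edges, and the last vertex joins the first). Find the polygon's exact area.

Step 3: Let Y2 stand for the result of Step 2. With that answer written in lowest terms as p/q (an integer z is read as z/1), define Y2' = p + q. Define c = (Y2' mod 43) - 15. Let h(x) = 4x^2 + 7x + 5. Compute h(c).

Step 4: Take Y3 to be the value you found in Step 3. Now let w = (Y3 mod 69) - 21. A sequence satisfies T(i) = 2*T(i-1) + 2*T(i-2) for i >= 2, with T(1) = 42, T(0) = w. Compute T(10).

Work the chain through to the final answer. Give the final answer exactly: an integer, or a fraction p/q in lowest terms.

187872

Step 1: remainder = value at the root: -5*(30)^2 + 1*(30)^1 + 9 = (-4500) + (30) + (9) = -4461; answer -4461
Step 2: Y1 = -4461; d = 3; cross terms: (4*-14 - 3*-23)=13, (3*0 - 37*-14)=518, (37*12 - -39*0)=444, (-39*7 - -38*12)=183, (-38*-23 - 4*7)=846; twice the area = |2004| = 2004; area = 1002; answer 1002
Step 3: Y2 = 1002; threaded value p + q = 1003; c = -1; 4*(-1)^2 + 7*(-1)^1 + 5 = (4) + (-7) + (5) = 2; answer 2
Step 4: Y3 = 2; w = -19; T(2) = 2*(42) + 2*(-19) = 46; iterating: T(2)=46, T(3)=176, T(4)=444, T(5)=1240, T(6)=3368, T(7)=9216, T(8)=25168, T(9)=68768, T(10)=187872; answer 187872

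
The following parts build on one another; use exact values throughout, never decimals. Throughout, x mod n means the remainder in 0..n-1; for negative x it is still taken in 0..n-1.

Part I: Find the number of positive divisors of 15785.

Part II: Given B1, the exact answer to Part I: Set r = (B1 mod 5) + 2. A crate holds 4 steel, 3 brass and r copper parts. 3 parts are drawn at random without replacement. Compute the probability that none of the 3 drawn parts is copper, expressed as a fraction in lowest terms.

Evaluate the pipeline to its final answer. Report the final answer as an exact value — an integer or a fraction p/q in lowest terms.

7/24

Part I: 15785 = 5 * 7 * 11 * 41; number of divisors = (1+1) * (1+1) * (1+1) * (1+1) = 16; answer 16
Part II: B1 = 16; r = 3; total draws C(10,3) = 120; favorable C(7,3) = 35; P = 7/24; answer 7/24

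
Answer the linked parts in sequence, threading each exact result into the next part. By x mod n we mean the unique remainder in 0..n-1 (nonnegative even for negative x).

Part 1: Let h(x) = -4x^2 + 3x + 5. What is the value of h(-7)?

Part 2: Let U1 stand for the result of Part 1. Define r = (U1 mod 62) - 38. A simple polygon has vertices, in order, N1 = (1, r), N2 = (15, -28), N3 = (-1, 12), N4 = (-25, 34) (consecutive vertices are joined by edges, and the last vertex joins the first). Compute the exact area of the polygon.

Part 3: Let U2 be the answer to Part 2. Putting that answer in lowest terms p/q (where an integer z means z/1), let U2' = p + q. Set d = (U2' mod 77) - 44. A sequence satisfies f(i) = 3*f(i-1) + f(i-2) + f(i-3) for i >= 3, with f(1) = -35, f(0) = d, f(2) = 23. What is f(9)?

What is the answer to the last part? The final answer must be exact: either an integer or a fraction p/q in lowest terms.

Part 1: -4*(-7)^2 + 3*(-7)^1 + 5 = (-196) + (-21) + (5) = -212; answer -212
Part 2: U1 = -212; r = -2; cross terms: (1*-28 - 15*-2)=2, (15*12 - -1*-28)=152, (-1*34 - -25*12)=266, (-25*-2 - 1*34)=16; twice the area = |436| = 436; area = 218; answer 218
Part 3: U2 = 218; threaded value p + q = 219; d = 21; f(3) = 3*(23) + 1*(-35) + 1*(21) = 55; iterating: f(3)=55, f(4)=153, f(5)=537, f(6)=1819, f(7)=6147, f(8)=20797, f(9)=70357; answer 70357

70357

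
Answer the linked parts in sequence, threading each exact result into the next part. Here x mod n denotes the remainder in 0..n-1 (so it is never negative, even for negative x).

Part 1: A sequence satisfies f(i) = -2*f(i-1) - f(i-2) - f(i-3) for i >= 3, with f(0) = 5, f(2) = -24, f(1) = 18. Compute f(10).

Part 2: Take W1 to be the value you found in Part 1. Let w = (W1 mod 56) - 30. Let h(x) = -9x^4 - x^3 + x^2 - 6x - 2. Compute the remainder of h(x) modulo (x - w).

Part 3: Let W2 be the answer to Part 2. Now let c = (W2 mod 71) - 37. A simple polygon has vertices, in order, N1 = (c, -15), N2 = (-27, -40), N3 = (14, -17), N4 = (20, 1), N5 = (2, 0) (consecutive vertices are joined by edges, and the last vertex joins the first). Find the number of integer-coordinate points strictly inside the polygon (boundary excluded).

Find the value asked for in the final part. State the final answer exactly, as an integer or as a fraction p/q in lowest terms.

222

Part 1: f(3) = -2*(-24) - 1*(18) - 1*(5) = 25; iterating: f(3)=25, f(4)=-44, f(5)=87, f(6)=-155, f(7)=267, f(8)=-466, f(9)=820, f(10)=-1441; answer -1441
Part 2: W1 = -1441; w = -15; remainder = value at the root: -9*(-15)^4 - 1*(-15)^3 + 1*(-15)^2 - 6*(-15)^1 - 2 = (-455625) + (3375) + (225) + (90) + (-2) = -451937; answer -451937
Part 3: W2 = -451937; c = 12; cross terms: (12*-40 - -27*-15)=-885, (-27*-17 - 14*-40)=1019, (14*1 - 20*-17)=354, (20*0 - 2*1)=-2, (2*-15 - 12*0)=-30; twice the area = |456| = 456; area = 228; boundary points = 1 + 1 + 6 + 1 + 5 = 14; strictly interior points = area - boundary/2 + 1 = 222; answer 222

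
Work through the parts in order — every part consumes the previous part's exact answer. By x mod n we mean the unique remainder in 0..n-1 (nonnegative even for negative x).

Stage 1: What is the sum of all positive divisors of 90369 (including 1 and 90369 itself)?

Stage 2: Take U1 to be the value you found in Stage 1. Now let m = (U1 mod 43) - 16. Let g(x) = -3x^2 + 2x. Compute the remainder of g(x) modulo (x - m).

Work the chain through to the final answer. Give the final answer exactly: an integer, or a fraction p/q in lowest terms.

-8

Stage 1: 90369 = 3^3 * 3347; sigma = (1 + 3 + 9 + 27) * (1 + 3347) = 40 * 3348 = 133920; answer 133920
Stage 2: U1 = 133920; m = 2; remainder = value at the root: -3*(2)^2 + 2*(2)^1 = (-12) + (4) = -8; answer -8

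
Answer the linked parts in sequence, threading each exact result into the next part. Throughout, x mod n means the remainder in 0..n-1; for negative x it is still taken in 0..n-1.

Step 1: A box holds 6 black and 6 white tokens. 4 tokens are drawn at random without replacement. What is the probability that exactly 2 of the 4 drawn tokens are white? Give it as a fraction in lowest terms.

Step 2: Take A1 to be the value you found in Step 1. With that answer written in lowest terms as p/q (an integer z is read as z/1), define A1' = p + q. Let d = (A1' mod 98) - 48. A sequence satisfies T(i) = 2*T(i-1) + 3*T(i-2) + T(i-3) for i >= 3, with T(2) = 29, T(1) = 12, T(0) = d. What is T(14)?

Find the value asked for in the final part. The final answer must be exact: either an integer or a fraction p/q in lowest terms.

Step 1: total draws C(12,4) = 495; favorable C(6,2)*C(6,2) = 225; P = 5/11; answer 5/11
Step 2: A1 = 5/11; threaded value p + q = 16; d = -32; T(3) = 2*(29) + 3*(12) + 1*(-32) = 62; iterating: T(3)=62, T(4)=223, T(5)=661, T(6)=2053, T(7)=6312, T(8)=19444, T(9)=59877, T(10)=184398, T(11)=567871, T(12)=1748813, T(13)=5385637, T(14)=16585584; answer 16585584

16585584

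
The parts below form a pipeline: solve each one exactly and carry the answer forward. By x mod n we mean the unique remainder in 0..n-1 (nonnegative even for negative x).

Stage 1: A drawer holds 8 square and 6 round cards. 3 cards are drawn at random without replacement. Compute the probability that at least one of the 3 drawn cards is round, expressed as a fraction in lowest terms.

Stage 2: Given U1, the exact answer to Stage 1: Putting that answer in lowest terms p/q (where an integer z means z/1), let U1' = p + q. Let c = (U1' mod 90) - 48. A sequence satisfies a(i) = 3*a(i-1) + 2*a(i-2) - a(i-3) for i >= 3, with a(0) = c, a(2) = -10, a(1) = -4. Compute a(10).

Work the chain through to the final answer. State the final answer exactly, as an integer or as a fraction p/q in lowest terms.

-100450

Stage 1: total draws C(14,3) = 364; complement C(8,3) = 56; favorable 364 - 56 = 308; P = 11/13; answer 11/13
Stage 2: U1 = 11/13; threaded value p + q = 24; c = -24; a(3) = 3*(-10) + 2*(-4) - 1*(-24) = -14; iterating: a(3)=-14, a(4)=-58, a(5)=-192, a(6)=-678, a(7)=-2360, a(8)=-8244, a(9)=-28774, a(10)=-100450; answer -100450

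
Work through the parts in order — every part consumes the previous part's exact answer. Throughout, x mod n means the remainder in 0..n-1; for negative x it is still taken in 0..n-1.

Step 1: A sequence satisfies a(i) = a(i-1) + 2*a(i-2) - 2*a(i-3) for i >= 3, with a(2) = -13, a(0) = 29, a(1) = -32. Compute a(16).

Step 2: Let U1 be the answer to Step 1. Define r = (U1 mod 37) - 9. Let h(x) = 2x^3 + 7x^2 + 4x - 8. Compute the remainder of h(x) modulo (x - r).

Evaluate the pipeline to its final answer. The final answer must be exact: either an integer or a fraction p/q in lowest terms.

Step 1: a(3) = 1*(-13) + 2*(-32) - 2*(29) = -135; iterating: a(3)=-135, a(4)=-97, a(5)=-341, a(6)=-265, a(7)=-753, a(8)=-601, a(9)=-1577, a(10)=-1273, a(11)=-3225, a(12)=-2617, a(13)=-6521, a(14)=-5305, a(15)=-13113, a(16)=-10681; answer -10681
Step 2: U1 = -10681; r = 3; remainder = value at the root: 2*(3)^3 + 7*(3)^2 + 4*(3)^1 - 8 = (54) + (63) + (12) + (-8) = 121; answer 121

121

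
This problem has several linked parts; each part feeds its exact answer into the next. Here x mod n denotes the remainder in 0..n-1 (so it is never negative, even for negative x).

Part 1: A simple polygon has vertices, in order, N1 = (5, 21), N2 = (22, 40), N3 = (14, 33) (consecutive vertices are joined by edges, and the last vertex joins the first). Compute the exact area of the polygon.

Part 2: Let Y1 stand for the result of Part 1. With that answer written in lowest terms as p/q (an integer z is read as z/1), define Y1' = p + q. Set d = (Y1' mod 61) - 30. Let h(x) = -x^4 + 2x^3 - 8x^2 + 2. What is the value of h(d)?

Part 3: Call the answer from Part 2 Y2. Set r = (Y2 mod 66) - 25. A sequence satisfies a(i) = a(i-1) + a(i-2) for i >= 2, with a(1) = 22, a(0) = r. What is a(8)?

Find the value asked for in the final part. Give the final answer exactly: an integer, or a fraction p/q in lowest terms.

410

Part 1: cross terms: (5*40 - 22*21)=-262, (22*33 - 14*40)=166, (14*21 - 5*33)=129; twice the area = |33| = 33; area = 33/2; answer 33/2
Part 2: Y1 = 33/2; threaded value p + q = 35; d = 5; -1*(5)^4 + 2*(5)^3 - 8*(5)^2 + 2 = (-625) + (250) + (-200) + (2) = -573; answer -573
Part 3: Y2 = -573; r = -4; a(2) = 1*(22) + 1*(-4) = 18; iterating: a(2)=18, a(3)=40, a(4)=58, a(5)=98, a(6)=156, a(7)=254, a(8)=410; answer 410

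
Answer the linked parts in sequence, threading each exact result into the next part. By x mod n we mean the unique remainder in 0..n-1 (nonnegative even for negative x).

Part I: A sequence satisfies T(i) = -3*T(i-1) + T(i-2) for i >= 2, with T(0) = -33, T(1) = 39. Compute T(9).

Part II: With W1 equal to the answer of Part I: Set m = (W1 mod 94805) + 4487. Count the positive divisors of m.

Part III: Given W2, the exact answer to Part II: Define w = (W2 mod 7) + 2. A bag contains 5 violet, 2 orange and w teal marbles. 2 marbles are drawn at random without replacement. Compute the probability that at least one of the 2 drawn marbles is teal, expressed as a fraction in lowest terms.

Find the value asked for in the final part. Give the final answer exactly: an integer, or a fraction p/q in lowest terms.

8/15

Part I: T(2) = -3*(39) + 1*(-33) = -150; iterating: T(2)=-150, T(3)=489, T(4)=-1617, T(5)=5340, T(6)=-17637, T(7)=58251, T(8)=-192390, T(9)=635421; answer 635421
Part II: W1 = 635421; m = 71078; 71078 = 2 * 7 * 5077; number of divisors = (1+1) * (1+1) * (1+1) = 8; answer 8
Part III: W2 = 8; w = 3; total draws C(10,2) = 45; complement C(7,2) = 21; favorable 45 - 21 = 24; P = 8/15; answer 8/15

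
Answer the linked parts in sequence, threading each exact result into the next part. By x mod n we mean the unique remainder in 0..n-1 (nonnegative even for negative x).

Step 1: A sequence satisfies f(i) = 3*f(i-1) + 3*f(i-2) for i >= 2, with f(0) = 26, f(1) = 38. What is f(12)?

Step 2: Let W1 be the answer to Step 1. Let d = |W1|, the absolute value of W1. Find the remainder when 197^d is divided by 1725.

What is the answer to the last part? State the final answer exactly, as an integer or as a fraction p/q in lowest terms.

154

Step 1: f(2) = 3*(38) + 3*(26) = 192; iterating: f(2)=192, f(3)=690, f(4)=2646, f(5)=10008, f(6)=37962, f(7)=143910, f(8)=545616, f(9)=2068578, f(10)=7842582, f(11)=29733480, f(12)=112728186; answer 112728186
Step 2: W1 = 112728186; d = 112728186; squarings mod 1725: 197^1=197, 197^2=859, 197^4=1306, 197^8=1336, 197^16=1246, 197^32=16, 197^64=256, 197^128=1711, 197^256=196, 197^512=466, 197^1024=1531, 197^2048=1411, 197^4096=271, 197^8192=991, 197^16384=556, 197^32768=361, 197^65536=946, 197^131072=1366, 197^262144=1231, 197^524288=811, 197^1048576=496, 197^2097152=1066, 197^4194304=1306, 197^8388608=1336, 197^16777216=1246, 197^33554432=16, 197^67108864=256; 197^112728186 = 197^2 * 197^8 * 197^16 * 197^32 * 197^64 * 197^2048 * 197^4096 * 197^524288 * 197^1048576 * 197^2097152 * 197^8388608 * 197^33554432 * 197^67108864 = 154 (mod 1725); answer 154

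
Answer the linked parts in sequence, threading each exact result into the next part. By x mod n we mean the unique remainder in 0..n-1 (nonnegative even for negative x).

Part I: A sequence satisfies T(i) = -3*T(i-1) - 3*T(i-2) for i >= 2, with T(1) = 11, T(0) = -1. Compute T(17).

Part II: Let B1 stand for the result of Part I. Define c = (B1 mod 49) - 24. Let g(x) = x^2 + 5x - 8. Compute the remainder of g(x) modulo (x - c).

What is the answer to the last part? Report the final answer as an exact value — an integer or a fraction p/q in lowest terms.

142

Part I: T(2) = -3*(11) - 3*(-1) = -30; iterating: T(2)=-30, T(3)=57, T(4)=-81, T(5)=72, T(6)=27, T(7)=-297, T(8)=810, T(9)=-1539, T(10)=2187, T(11)=-1944, T(12)=-729, T(13)=8019, T(14)=-21870, T(15)=41553, T(16)=-59049, T(17)=52488; answer 52488
Part II: B1 = 52488; c = -15; remainder = value at the root: 1*(-15)^2 + 5*(-15)^1 - 8 = (225) + (-75) + (-8) = 142; answer 142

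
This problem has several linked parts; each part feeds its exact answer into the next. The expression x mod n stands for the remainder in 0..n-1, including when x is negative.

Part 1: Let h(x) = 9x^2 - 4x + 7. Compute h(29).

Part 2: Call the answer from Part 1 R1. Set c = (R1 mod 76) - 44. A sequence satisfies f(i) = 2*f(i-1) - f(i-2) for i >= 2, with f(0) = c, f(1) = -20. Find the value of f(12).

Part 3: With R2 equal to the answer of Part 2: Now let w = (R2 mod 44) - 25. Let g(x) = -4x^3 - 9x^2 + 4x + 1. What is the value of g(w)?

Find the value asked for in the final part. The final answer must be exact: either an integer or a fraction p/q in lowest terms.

Part 1: 9*(29)^2 - 4*(29)^1 + 7 = (7569) + (-116) + (7) = 7460; answer 7460
Part 2: R1 = 7460; c = -32; f(2) = 2*(-20) - 1*(-32) = -8; iterating: f(2)=-8, f(3)=4, f(4)=16, f(5)=28, f(6)=40, f(7)=52, f(8)=64, f(9)=76, f(10)=88, f(11)=100, f(12)=112; answer 112
Part 3: R2 = 112; w = -1; -4*(-1)^3 - 9*(-1)^2 + 4*(-1)^1 + 1 = (4) + (-9) + (-4) + (1) = -8; answer -8

-8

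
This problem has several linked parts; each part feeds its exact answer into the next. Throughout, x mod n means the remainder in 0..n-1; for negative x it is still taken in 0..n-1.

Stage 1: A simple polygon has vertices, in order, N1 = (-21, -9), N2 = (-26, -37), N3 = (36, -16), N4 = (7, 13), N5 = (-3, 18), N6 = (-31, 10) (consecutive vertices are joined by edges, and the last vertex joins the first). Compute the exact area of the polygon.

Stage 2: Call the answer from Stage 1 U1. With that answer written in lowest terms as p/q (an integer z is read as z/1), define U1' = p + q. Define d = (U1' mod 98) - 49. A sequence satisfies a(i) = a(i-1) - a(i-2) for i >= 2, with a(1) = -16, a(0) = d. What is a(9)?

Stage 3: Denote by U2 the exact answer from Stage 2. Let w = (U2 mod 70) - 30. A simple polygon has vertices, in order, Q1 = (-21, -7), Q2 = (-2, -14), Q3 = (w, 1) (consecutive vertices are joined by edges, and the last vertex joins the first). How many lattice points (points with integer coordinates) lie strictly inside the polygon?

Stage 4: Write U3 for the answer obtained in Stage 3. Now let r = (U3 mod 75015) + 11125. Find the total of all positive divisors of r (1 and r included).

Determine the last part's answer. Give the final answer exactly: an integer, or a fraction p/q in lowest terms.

15504

Stage 1: cross terms: (-21*-37 - -26*-9)=543, (-26*-16 - 36*-37)=1748, (36*13 - 7*-16)=580, (7*18 - -3*13)=165, (-3*10 - -31*18)=528, (-31*-9 - -21*10)=489; twice the area = |4053| = 4053; area = 4053/2; answer 4053/2
Stage 2: U1 = 4053/2; threaded value p + q = 4055; d = -12; a(2) = 1*(-16) - 1*(-12) = -4; iterating: a(2)=-4, a(3)=12, a(4)=16, a(5)=4, a(6)=-12, a(7)=-16, a(8)=-4, a(9)=12; answer 12
Stage 3: U2 = 12; w = -18; cross terms: (-21*-14 - -2*-7)=280, (-2*1 - -18*-14)=-254, (-18*-7 - -21*1)=147; twice the area = |173| = 173; area = 173/2; boundary points = 1 + 1 + 1 = 3; strictly interior points = area - boundary/2 + 1 = 86; answer 86
Stage 4: U3 = 86; r = 11211; 11211 = 3 * 37 * 101; sigma = (1 + 3) * (1 + 37) * (1 + 101) = 4 * 38 * 102 = 15504; answer 15504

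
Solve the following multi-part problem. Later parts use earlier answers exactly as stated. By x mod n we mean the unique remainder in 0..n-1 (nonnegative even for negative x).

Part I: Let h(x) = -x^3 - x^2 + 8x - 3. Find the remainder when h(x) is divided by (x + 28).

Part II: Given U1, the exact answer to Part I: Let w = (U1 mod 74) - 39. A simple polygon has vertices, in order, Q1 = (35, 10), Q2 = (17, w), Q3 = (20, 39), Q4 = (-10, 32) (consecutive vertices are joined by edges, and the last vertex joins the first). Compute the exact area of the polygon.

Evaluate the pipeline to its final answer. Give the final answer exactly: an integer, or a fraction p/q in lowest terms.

Part I: remainder = value at the root: -1*(-28)^3 - 1*(-28)^2 + 8*(-28)^1 - 3 = (21952) + (-784) + (-224) + (-3) = 20941; answer 20941
Part II: U1 = 20941; w = 34; cross terms: (35*34 - 17*10)=1020, (17*39 - 20*34)=-17, (20*32 - -10*39)=1030, (-10*10 - 35*32)=-1220; twice the area = |813| = 813; area = 813/2; answer 813/2

813/2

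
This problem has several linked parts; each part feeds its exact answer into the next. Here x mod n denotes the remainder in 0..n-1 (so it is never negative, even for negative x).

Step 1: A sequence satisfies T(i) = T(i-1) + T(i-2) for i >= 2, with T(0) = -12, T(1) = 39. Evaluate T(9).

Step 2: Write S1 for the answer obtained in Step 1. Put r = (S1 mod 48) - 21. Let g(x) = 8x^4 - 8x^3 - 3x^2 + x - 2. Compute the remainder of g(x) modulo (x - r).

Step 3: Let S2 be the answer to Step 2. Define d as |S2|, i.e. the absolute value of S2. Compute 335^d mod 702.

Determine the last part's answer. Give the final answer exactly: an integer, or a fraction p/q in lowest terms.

601

Step 1: T(2) = 1*(39) + 1*(-12) = 27; iterating: T(2)=27, T(3)=66, T(4)=93, T(5)=159, T(6)=252, T(7)=411, T(8)=663, T(9)=1074; answer 1074
Step 2: S1 = 1074; r = -3; remainder = value at the root: 8*(-3)^4 - 8*(-3)^3 - 3*(-3)^2 + 1*(-3)^1 - 2 = (648) + (216) + (-27) + (-3) + (-2) = 832; answer 832
Step 3: S2 = 832; d = 832; squarings mod 702: 335^1=335, 335^2=607, 335^4=601, 335^8=373, 335^16=133, 335^32=139, 335^64=367, 335^128=607, 335^256=601, 335^512=373; 335^832 = 335^64 * 335^256 * 335^512 = 601 (mod 702); answer 601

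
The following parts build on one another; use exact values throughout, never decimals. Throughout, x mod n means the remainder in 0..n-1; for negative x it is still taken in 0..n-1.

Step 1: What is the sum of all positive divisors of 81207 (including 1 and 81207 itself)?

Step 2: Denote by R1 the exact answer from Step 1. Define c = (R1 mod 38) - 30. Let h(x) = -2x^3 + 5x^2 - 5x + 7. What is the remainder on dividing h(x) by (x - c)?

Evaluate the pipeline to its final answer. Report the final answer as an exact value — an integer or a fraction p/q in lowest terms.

2557

Step 1: 81207 = 3^2 * 7 * 1289; sigma = (1 + 3 + 9) * (1 + 7) * (1 + 1289) = 13 * 8 * 1290 = 134160; answer 134160
Step 2: R1 = 134160; c = -10; remainder = value at the root: -2*(-10)^3 + 5*(-10)^2 - 5*(-10)^1 + 7 = (2000) + (500) + (50) + (7) = 2557; answer 2557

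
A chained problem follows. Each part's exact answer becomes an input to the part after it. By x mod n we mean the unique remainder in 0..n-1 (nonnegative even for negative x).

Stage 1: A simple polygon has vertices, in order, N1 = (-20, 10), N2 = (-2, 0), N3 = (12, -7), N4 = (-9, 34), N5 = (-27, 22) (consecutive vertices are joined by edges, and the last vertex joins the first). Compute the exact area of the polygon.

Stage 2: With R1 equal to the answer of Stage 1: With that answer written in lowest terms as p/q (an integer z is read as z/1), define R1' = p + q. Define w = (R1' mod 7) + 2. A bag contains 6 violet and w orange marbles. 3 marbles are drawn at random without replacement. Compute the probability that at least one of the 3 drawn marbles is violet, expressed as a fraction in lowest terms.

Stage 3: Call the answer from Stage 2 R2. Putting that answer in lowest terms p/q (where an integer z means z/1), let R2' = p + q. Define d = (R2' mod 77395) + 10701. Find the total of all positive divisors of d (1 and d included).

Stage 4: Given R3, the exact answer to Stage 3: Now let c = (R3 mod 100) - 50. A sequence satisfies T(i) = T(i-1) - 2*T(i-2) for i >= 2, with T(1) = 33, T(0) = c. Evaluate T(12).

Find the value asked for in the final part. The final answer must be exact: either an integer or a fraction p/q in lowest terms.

1209

Stage 1: cross terms: (-20*0 - -2*10)=20, (-2*-7 - 12*0)=14, (12*34 - -9*-7)=345, (-9*22 - -27*34)=720, (-27*10 - -20*22)=170; twice the area = |1269| = 1269; area = 1269/2; answer 1269/2
Stage 2: R1 = 1269/2; threaded value p + q = 1271; w = 6; total draws C(12,3) = 220; complement C(6,3) = 20; favorable 220 - 20 = 200; P = 10/11; answer 10/11
Stage 3: R2 = 10/11; threaded value p + q = 21; d = 10722; 10722 = 2 * 3 * 1787; sigma = (1 + 2) * (1 + 3) * (1 + 1787) = 3 * 4 * 1788 = 21456; answer 21456
Stage 4: R3 = 21456; c = 6; T(2) = 1*(33) - 2*(6) = 21; iterating: T(2)=21, T(3)=-45, T(4)=-87, T(5)=3, T(6)=177, T(7)=171, T(8)=-183, T(9)=-525, T(10)=-159, T(11)=891, T(12)=1209; answer 1209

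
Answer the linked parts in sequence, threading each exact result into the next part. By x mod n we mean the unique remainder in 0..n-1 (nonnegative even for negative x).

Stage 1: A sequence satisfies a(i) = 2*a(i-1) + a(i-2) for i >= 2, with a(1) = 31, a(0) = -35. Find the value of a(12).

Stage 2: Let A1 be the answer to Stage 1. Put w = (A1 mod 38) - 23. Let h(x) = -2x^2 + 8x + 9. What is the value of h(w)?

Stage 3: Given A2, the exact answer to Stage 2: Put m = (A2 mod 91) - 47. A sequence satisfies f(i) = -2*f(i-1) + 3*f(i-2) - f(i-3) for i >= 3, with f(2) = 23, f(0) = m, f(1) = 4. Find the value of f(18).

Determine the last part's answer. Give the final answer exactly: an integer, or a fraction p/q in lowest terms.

928969003

Stage 1: a(2) = 2*(31) + 1*(-35) = 27; iterating: a(2)=27, a(3)=85, a(4)=197, a(5)=479, a(6)=1155, a(7)=2789, a(8)=6733, a(9)=16255, a(10)=39243, a(11)=94741, a(12)=228725; answer 228725
Stage 2: A1 = 228725; w = -20; -2*(-20)^2 + 8*(-20)^1 + 9 = (-800) + (-160) + (9) = -951; answer -951
Stage 3: A2 = -951; m = 3; f(3) = -2*(23) + 3*(4) - 1*(3) = -37; iterating: f(3)=-37, f(4)=139, f(5)=-412, f(6)=1278, f(7)=-3931, f(8)=12108, f(9)=-37287, f(10)=114829, f(11)=-353627, f(12)=1089028, f(13)=-3353766, f(14)=10328243, f(15)=-31806812, f(16)=97952119, f(17)=-301652917, f(18)=928969003; answer 928969003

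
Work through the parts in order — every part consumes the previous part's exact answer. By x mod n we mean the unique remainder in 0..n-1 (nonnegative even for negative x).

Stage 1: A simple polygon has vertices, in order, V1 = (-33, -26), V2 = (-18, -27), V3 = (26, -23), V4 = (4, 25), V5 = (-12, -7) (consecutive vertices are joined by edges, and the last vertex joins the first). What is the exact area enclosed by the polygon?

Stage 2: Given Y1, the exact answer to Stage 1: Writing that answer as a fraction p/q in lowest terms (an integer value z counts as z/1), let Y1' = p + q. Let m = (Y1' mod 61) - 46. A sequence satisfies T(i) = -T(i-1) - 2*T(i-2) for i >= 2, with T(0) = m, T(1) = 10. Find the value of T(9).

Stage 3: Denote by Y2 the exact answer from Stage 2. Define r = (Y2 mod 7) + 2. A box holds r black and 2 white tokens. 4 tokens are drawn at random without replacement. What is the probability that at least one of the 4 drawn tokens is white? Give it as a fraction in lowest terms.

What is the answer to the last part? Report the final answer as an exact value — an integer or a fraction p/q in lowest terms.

6/7

Stage 1: cross terms: (-33*-27 - -18*-26)=423, (-18*-23 - 26*-27)=1116, (26*25 - 4*-23)=742, (4*-7 - -12*25)=272, (-12*-26 - -33*-7)=81; twice the area = |2634| = 2634; area = 1317; answer 1317
Stage 2: Y1 = 1317; threaded value p + q = 1318; m = -9; T(2) = -1*(10) - 2*(-9) = 8; iterating: T(2)=8, T(3)=-28, T(4)=12, T(5)=44, T(6)=-68, T(7)=-20, T(8)=156, T(9)=-116; answer -116
Stage 3: Y2 = -116; r = 5; total draws C(7,4) = 35; complement C(5,4) = 5; favorable 35 - 5 = 30; P = 6/7; answer 6/7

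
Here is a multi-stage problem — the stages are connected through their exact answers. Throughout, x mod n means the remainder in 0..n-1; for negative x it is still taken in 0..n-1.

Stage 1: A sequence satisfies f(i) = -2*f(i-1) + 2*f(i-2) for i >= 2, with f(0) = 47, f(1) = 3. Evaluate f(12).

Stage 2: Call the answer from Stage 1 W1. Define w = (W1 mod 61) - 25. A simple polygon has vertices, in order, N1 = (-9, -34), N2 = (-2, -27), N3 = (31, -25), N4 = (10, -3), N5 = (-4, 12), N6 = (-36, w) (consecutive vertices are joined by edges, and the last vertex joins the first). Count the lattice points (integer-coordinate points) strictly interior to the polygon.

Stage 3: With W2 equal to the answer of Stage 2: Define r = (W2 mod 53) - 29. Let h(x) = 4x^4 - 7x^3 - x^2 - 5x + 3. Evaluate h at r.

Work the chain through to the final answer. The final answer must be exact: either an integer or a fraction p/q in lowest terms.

1671378

Stage 1: f(2) = -2*(3) + 2*(47) = 88; iterating: f(2)=88, f(3)=-170, f(4)=516, f(5)=-1372, f(6)=3776, f(7)=-10296, f(8)=28144, f(9)=-76880, f(10)=210048, f(11)=-573856, f(12)=1567808; answer 1567808
Stage 2: W1 = 1567808; w = 22; cross terms: (-9*-27 - -2*-34)=175, (-2*-25 - 31*-27)=887, (31*-3 - 10*-25)=157, (10*12 - -4*-3)=108, (-4*22 - -36*12)=344, (-36*-34 - -9*22)=1422; twice the area = |3093| = 3093; area = 3093/2; boundary points = 7 + 1 + 1 + 1 + 2 + 1 = 13; strictly interior points = area - boundary/2 + 1 = 1541; answer 1541
Stage 3: W2 = 1541; r = -25; 4*(-25)^4 - 7*(-25)^3 - 1*(-25)^2 - 5*(-25)^1 + 3 = (1562500) + (109375) + (-625) + (125) + (3) = 1671378; answer 1671378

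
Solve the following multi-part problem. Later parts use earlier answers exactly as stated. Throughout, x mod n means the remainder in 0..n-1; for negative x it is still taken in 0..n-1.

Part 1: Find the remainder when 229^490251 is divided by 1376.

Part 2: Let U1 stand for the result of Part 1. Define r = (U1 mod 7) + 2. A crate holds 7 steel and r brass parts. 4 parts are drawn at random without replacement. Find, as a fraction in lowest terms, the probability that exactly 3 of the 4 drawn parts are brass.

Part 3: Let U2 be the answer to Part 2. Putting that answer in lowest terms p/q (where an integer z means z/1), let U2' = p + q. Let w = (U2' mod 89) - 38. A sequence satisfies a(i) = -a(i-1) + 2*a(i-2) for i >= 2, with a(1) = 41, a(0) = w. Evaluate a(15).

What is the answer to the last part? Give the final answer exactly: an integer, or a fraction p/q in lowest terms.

Part 1: squarings mod 1376: 229^1=229, 229^2=153, 229^4=17, 229^8=289, 229^16=961, 229^32=225, 229^64=1089, 229^128=1185, 229^256=705, 229^512=289, 229^1024=961, 229^2048=225, 229^4096=1089, 229^8192=1185, 229^16384=705, 229^32768=289, 229^65536=961, 229^131072=225, 229^262144=1089; 229^490251 = 229^1 * 229^2 * 229^8 * 229^256 * 229^512 * 229^2048 * 229^4096 * 229^8192 * 229^16384 * 229^65536 * 229^131072 * 229^262144 = 1053 (mod 1376); answer 1053
Part 2: U1 = 1053; r = 5; total draws C(12,4) = 495; favorable C(5,3)*C(7,1) = 70; P = 14/99; answer 14/99
Part 3: U2 = 14/99; threaded value p + q = 113; w = -14; a(2) = -1*(41) + 2*(-14) = -69; iterating: a(2)=-69, a(3)=151, a(4)=-289, a(5)=591, a(6)=-1169, a(7)=2351, a(8)=-4689, a(9)=9391, a(10)=-18769, a(11)=37551, a(12)=-75089, a(13)=150191, a(14)=-300369, a(15)=600751; answer 600751

600751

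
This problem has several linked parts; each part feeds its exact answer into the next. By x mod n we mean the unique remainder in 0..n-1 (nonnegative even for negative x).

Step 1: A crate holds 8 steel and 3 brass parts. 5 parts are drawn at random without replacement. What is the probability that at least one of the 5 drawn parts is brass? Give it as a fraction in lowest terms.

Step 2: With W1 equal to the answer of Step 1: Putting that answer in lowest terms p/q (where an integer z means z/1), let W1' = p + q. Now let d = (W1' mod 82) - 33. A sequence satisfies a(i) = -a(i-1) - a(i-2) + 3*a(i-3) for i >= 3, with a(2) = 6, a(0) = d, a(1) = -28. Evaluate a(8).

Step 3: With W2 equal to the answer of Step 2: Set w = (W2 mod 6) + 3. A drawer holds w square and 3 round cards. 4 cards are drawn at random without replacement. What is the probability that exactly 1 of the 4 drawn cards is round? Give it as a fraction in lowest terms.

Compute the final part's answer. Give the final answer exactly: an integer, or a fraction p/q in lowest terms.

10/21

Step 1: total draws C(11,5) = 462; complement C(8,5) = 56; favorable 462 - 56 = 406; P = 29/33; answer 29/33
Step 2: W1 = 29/33; threaded value p + q = 62; d = 29; a(3) = -1*(6) - 1*(-28) + 3*(29) = 109; iterating: a(3)=109, a(4)=-199, a(5)=108, a(6)=418, a(7)=-1123, a(8)=1029; answer 1029
Step 3: W2 = 1029; w = 6; total draws C(9,4) = 126; favorable C(3,1)*C(6,3) = 60; P = 10/21; answer 10/21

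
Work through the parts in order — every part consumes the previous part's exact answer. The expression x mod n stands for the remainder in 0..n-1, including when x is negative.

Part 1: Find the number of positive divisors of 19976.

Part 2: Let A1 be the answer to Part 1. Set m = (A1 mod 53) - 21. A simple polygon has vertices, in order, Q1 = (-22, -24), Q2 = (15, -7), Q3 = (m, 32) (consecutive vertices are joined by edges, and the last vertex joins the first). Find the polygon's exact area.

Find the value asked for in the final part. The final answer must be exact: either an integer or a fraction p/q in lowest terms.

Part 1: 19976 = 2^3 * 11 * 227; number of divisors = (3+1) * (1+1) * (1+1) = 16; answer 16
Part 2: A1 = 16; m = -5; cross terms: (-22*-7 - 15*-24)=514, (15*32 - -5*-7)=445, (-5*-24 - -22*32)=824; twice the area = |1783| = 1783; area = 1783/2; answer 1783/2

1783/2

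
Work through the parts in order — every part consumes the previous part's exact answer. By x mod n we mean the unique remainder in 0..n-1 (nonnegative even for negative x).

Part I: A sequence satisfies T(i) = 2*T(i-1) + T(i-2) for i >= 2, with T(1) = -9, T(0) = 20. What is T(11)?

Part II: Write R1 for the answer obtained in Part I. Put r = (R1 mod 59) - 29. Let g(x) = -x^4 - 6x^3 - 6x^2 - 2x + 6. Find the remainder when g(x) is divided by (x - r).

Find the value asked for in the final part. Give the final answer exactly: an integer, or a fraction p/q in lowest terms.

-1386

Part I: T(2) = 2*(-9) + 1*(20) = 2; iterating: T(2)=2, T(3)=-5, T(4)=-8, T(5)=-21, T(6)=-50, T(7)=-121, T(8)=-292, T(9)=-705, T(10)=-1702, T(11)=-4109; answer -4109
Part II: R1 = -4109; r = -8; remainder = value at the root: -1*(-8)^4 - 6*(-8)^3 - 6*(-8)^2 - 2*(-8)^1 + 6 = (-4096) + (3072) + (-384) + (16) + (6) = -1386; answer -1386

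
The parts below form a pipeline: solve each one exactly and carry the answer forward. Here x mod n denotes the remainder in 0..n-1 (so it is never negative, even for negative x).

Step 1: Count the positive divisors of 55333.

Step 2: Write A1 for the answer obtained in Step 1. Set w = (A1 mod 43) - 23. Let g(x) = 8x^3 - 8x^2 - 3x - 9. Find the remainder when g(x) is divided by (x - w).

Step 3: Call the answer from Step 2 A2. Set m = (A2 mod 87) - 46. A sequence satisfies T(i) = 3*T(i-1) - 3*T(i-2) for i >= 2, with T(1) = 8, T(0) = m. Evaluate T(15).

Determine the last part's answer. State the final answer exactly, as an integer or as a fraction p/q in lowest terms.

61236

Step 1: 55333 is prime, so its only divisors are 1 and 55333; count = 2; answer 2
Step 2: A1 = 2; w = -21; remainder = value at the root: 8*(-21)^3 - 8*(-21)^2 - 3*(-21)^1 - 9 = (-74088) + (-3528) + (63) + (-9) = -77562; answer -77562
Step 3: A2 = -77562; m = -4; T(2) = 3*(8) - 3*(-4) = 36; iterating: T(2)=36, T(3)=84, T(4)=144, T(5)=180, T(6)=108, T(7)=-216, T(8)=-972, T(9)=-2268, T(10)=-3888, T(11)=-4860, T(12)=-2916, T(13)=5832, T(14)=26244, T(15)=61236; answer 61236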